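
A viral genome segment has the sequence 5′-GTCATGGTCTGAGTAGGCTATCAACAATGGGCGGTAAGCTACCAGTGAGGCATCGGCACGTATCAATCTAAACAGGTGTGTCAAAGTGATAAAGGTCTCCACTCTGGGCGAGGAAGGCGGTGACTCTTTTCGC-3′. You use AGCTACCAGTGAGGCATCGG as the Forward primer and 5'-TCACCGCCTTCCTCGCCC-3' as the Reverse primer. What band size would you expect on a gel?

The forward primer matches the template at positions 37–56.
The reverse primer's reverse complement is GGGCGAGGAAGGCGGTGA, which matches the template at positions 106–123.
Amplicon spans positions 37–123: 87 bp.

87 bp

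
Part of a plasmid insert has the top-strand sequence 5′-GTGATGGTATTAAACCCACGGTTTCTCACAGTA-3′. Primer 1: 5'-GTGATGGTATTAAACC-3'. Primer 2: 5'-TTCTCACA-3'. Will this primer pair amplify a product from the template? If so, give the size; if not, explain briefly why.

Primer 1 (GTGATGGTATTAAACC) matches the top strand at positions 1–16 (3' end points downstream).
Primer 2 (TTCTCACA) also matches the top strand directly, at positions 23–30 — its reverse complement TGTGAGAA is not present.
Both primers anneal to the bottom strand with 3' ends pointing the same way, so neither can prime synthesis back toward the other.

No product — both primers anneal to the same strand and extend in the same direction.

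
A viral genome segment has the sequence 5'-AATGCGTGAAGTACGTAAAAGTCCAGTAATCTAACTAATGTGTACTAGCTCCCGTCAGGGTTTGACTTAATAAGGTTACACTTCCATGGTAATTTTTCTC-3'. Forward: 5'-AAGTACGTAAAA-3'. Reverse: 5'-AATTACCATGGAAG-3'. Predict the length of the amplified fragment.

Scanning the template, AAGTACGTAAAA occurs at positions 9–20; this primer anneals to the bottom strand there with its 3' end pointing downstream.
Reverse complement of the reverse primer: CTTCCATGGTAATT. This occurs on the top strand at positions 81–94.
Amplicon spans positions 9–94: 86 bp.

86 bp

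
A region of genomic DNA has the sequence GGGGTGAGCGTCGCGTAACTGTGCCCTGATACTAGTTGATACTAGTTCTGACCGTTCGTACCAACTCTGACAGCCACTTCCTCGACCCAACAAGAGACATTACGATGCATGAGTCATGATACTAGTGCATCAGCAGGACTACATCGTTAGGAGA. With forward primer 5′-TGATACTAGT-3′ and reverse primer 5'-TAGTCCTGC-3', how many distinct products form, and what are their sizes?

The forward primer TGATACTAGT matches the top strand at positions 27–36, 37–46, 117–126.
The reverse primer's reverse complement is GCAGGACTA, matching at positions 133–141.
Each forward site pairs with the reverse site to give a product ending at position 141: sizes 115, 105, 25 bp.

Three products: 115 bp, 105 bp, 25 bp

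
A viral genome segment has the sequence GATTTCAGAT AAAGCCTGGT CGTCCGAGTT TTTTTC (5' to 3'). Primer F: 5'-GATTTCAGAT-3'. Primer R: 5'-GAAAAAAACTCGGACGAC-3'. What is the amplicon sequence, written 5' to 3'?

5'-GATTTCAGATAAAGCCTGGTCGTCCGAGTTTTTTTC-3'

Forward primer GATTTCAGAT is found on the top strand at positions 1–10.
Taking the reverse complement of GAAAAAAACTCGGACGAC gives GTCGTCCGAGTTTTTTTC, found at positions 19–36 on the template; the primer anneals here to the top strand with its 3' end pointing upstream.
The product is the template from position 1 through 36 (36 bp).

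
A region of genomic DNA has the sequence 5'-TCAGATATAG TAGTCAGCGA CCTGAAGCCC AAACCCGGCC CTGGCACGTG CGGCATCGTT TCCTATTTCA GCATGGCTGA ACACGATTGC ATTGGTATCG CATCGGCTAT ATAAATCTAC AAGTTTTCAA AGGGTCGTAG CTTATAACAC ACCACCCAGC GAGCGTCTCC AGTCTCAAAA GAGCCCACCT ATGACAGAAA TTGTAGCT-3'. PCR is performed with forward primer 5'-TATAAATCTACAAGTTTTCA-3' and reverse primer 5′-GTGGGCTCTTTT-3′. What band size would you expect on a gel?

79 bp

The forward primer matches the template at positions 110–129.
Taking the reverse complement of GTGGGCTCTTTT gives AAAAGAGCCCAC, found at positions 177–188 on the template; the primer anneals here to the top strand with its 3' end pointing upstream.
Product length = (reverse-primer end) − (forward-primer start) + 1 = 188 − 110 + 1 = 79 bp.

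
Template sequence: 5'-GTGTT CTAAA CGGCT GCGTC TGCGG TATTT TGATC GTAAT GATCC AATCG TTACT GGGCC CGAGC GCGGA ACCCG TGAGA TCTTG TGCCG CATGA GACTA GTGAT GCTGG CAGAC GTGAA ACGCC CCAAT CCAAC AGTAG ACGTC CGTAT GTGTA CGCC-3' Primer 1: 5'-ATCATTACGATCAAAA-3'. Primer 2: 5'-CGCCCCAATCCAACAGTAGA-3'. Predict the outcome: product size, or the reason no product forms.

No product — the primers' 3' ends point away from each other.

Primer 1 (ATCATTACGATCAAAA) has reverse complement TTTTGATCGTAATGAT, which matches the top strand at positions 28–43; primer 1 anneals to the top strand there with its 3' end pointing upstream toward position 28.
Primer 2 (CGCCCCAATCCAACAGTAGA) matches the top strand directly at positions 122–141; it anneals to the bottom strand with its 3' end pointing downstream toward position 141.
The 3' ends diverge (primer 1 extends toward position 1, primer 2 toward position 159), so the primers never converge on a shared product.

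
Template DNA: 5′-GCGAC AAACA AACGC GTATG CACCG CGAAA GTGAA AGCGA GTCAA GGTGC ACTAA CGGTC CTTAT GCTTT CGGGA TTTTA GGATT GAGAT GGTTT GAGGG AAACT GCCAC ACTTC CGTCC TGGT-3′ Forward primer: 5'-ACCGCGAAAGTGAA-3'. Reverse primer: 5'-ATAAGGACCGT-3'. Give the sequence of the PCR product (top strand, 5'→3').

The forward primer matches the template at positions 22–35.
Reverse complement of the reverse primer: ACGGTCCTTAT. This occurs on the top strand at positions 55–65.
The product is the template from position 22 through 65 (44 bp).

5'-ACCGCGAAAGTGAAAGCGAGTCAAGGTGCACTAACGGTCCTTAT-3'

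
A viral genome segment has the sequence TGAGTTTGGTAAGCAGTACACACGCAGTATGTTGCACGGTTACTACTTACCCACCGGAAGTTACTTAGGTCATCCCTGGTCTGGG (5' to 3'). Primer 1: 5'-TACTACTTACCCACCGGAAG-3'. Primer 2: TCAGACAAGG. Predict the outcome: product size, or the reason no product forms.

No product — primer 2 has no binding site in the template.

Primer 2 (TCAGACAAGG) does not match the top strand, and its reverse complement CCTTGTCTGA does not match either.
With no annealing site for primer 2, no amplification occurs.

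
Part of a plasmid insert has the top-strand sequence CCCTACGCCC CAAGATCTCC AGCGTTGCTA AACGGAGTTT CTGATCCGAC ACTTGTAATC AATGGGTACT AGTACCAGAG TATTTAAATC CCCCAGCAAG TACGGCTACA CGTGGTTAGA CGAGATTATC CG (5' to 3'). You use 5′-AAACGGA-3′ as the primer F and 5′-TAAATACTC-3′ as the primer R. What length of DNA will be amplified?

57 bp

Scanning the template, AAACGGA occurs at positions 30–36; this primer anneals to the bottom strand there with its 3' end pointing downstream.
The reverse primer's reverse complement is GAGTATTTA, which matches the template at positions 78–86.
Product length = (reverse-primer end) − (forward-primer start) + 1 = 86 − 30 + 1 = 57 bp.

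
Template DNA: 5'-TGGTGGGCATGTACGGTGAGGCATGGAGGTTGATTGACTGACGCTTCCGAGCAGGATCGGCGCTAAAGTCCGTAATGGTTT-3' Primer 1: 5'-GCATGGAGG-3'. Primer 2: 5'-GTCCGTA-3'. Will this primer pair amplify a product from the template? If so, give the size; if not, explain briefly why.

No product — both primers anneal to the same strand and extend in the same direction.

Primer 1 (GCATGGAGG) matches the top strand at positions 21–29 (3' end points downstream).
Primer 2 (GTCCGTA) also matches the top strand directly, at positions 68–74 — its reverse complement TACGGAC is not present.
Both primers anneal to the bottom strand with 3' ends pointing the same way, so neither can prime synthesis back toward the other.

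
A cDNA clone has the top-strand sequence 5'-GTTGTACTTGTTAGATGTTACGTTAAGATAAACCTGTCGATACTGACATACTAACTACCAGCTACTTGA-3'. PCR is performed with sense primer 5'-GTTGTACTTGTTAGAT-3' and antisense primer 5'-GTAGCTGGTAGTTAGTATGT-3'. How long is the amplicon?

65 bp

The forward primer matches the template at positions 1–16.
The reverse primer's reverse complement is ACATACTAACTACCAGCTAC, which matches the template at positions 46–65.
Product length = (reverse-primer end) − (forward-primer start) + 1 = 65 − 1 + 1 = 65 bp.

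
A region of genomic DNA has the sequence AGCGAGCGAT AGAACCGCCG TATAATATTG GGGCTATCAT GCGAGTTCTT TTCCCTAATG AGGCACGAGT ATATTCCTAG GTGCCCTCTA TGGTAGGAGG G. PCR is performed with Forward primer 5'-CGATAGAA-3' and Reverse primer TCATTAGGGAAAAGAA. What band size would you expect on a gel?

55 bp

Scanning the template, CGATAGAA occurs at positions 7–14; this primer anneals to the bottom strand there with its 3' end pointing downstream.
Reverse complement of the reverse primer: TTCTTTTCCCTAATGA. This occurs on the top strand at positions 46–61.
The product runs from position 7 to position 61, so its length is 61 − 7 + 1 = 55 bp.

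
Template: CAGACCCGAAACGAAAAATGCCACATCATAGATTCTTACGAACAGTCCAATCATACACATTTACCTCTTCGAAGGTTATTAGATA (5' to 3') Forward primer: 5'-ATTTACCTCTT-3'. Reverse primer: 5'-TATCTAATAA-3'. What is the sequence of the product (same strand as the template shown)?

5'-ATTTACCTCTTCGAAGGTTATTAGATA-3'

Forward primer ATTTACCTCTT is found on the top strand at positions 59–69.
Reverse complement of the reverse primer: TTATTAGATA. This occurs on the top strand at positions 76–85.
The product is the template from position 59 through 85 (27 bp).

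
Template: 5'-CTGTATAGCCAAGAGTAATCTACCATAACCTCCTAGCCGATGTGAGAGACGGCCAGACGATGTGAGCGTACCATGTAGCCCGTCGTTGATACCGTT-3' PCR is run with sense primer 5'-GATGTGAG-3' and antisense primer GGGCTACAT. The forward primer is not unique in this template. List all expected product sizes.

43 bp, 23 bp

The forward primer GATGTGAG matches the top strand at positions 39–46, 59–66.
The reverse primer's reverse complement is ATGTAGCCC, matching at positions 73–81.
Each forward site pairs with the reverse site to give a product ending at position 81: sizes 43, 23 bp.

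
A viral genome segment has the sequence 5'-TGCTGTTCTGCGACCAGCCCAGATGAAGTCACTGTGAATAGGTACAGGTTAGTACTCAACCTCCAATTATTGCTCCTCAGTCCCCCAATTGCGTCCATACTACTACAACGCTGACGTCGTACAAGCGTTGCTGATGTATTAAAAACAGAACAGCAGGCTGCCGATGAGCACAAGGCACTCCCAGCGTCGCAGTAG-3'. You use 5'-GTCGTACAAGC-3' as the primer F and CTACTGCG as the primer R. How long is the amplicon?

80 bp

Scanning the template, GTCGTACAAGC occurs at positions 116–126; this primer anneals to the bottom strand there with its 3' end pointing downstream.
Reverse complement of the reverse primer: CGCAGTAG. This occurs on the top strand at positions 188–195.
Product length = (reverse-primer end) − (forward-primer start) + 1 = 195 − 116 + 1 = 80 bp.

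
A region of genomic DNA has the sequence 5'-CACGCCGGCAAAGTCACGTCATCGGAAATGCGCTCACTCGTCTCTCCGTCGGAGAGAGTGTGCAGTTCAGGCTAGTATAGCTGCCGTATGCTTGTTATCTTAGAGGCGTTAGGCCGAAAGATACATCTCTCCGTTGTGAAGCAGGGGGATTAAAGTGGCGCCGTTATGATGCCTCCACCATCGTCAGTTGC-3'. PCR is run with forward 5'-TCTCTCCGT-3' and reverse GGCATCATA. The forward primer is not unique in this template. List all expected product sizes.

The forward primer TCTCTCCGT matches the top strand at positions 41–49, 126–134.
The reverse primer's reverse complement is TATGATGCC, matching at positions 165–173.
Each forward site pairs with the reverse site to give a product ending at position 173: sizes 133, 48 bp.

133 bp, 48 bp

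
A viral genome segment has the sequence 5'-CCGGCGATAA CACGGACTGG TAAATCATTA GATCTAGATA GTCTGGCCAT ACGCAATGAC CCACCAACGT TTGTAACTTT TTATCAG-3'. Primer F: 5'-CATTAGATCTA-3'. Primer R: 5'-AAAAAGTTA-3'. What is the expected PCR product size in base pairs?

57 bp

Forward primer CATTAGATCTA is found on the top strand at positions 26–36.
Reverse complement of the reverse primer: TAACTTTTT. This occurs on the top strand at positions 74–82.
The product runs from position 26 to position 82, so its length is 82 − 26 + 1 = 57 bp.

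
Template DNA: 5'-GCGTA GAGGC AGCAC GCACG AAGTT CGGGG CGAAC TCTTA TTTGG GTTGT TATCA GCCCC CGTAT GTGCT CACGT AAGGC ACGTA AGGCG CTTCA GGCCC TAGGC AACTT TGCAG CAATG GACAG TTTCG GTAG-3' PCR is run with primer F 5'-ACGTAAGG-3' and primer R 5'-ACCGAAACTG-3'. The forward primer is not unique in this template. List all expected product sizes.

The forward primer ACGTAAGG matches the top strand at positions 72–79, 81–88.
The reverse primer's reverse complement is CAGTTTCGGT, matching at positions 123–132.
Each forward site pairs with the reverse site to give a product ending at position 132: sizes 61, 52 bp.

61 bp, 52 bp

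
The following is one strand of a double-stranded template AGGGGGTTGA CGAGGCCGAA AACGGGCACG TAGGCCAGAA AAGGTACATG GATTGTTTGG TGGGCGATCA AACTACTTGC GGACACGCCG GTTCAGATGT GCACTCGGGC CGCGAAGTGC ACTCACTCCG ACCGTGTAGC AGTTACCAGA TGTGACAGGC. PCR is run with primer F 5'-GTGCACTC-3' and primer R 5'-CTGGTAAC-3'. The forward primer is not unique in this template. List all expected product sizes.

51 bp, 33 bp

The forward primer GTGCACTC matches the top strand at positions 99–106, 117–124.
The reverse primer's reverse complement is GTTACCAG, matching at positions 142–149.
Each forward site pairs with the reverse site to give a product ending at position 149: sizes 51, 33 bp.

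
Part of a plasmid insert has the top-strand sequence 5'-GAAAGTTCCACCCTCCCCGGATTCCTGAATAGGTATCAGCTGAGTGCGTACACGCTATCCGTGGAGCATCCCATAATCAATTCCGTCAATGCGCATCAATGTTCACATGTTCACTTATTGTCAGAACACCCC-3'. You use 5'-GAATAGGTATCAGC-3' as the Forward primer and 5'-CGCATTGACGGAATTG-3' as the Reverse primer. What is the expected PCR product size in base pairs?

67 bp

The forward primer matches the template at positions 27–40.
The reverse primer's reverse complement is CAATTCCGTCAATGCG, which matches the template at positions 78–93.
Product length = (reverse-primer end) − (forward-primer start) + 1 = 93 − 27 + 1 = 67 bp.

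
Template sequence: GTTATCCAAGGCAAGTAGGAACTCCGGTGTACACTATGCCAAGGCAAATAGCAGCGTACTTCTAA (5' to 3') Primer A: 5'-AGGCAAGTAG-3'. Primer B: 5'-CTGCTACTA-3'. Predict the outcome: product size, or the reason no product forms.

No product — primer B has no binding site in the template.

Primer B (CTGCTACTA) does not match the top strand, and its reverse complement TAGTAGCAG does not match either.
With no annealing site for primer B, no amplification occurs.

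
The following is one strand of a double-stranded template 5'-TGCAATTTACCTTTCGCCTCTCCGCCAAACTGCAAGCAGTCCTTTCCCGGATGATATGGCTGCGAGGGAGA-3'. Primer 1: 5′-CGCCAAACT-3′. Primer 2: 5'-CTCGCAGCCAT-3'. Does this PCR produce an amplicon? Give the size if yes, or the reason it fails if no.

Yes — a 44 bp product.

Primer 1 (CGCCAAACT) matches the top strand at positions 23–31; it acts as a forward primer.
Primer 2's reverse complement is ATGGCTGCGAG, matching the top strand at positions 56–66; it acts as a reverse primer.
The 3' ends face each other across positions 23–66, giving a 44 bp product.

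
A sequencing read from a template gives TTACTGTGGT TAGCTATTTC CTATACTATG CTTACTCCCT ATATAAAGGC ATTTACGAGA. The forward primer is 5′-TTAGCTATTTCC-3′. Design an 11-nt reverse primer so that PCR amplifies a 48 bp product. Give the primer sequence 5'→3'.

5'-CGTAAATGCCT-3'

The forward primer binds at positions 10–21, so a 48 bp product ends at position 10 + 48 − 1 = 57.
The reverse primer anneals to the top strand over positions 47–57, i.e. to AGGCATTTACG.
Its sequence written 5'→3' is the reverse complement: CGTAAATGCCT.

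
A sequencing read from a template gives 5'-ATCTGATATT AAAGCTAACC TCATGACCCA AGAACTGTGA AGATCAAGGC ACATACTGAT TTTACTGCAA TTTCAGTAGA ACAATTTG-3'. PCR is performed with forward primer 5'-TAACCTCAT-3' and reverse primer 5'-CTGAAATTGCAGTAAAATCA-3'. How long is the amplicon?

The forward primer matches the template at positions 16–24.
The reverse primer's reverse complement is TGATTTTACTGCAATTTCAG, which matches the template at positions 57–76.
Amplicon spans positions 16–76: 61 bp.

61 bp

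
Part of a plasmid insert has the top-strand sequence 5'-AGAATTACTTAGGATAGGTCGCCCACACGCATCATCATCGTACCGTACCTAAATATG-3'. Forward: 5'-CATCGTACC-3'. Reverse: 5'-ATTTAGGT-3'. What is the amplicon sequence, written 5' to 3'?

The forward primer matches the template at positions 36–44.
The reverse primer's reverse complement is ACCTAAAT, which matches the template at positions 47–54.
The product is the template from position 36 through 54 (19 bp).

5'-CATCGTACCGTACCTAAAT-3'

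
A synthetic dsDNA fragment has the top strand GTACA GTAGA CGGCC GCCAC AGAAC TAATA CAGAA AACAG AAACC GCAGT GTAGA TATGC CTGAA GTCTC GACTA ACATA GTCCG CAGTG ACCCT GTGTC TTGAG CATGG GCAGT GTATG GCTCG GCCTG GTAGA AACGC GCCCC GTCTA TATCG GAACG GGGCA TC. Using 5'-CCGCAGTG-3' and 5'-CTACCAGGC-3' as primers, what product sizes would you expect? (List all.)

91 bp, 52 bp

The forward primer CCGCAGTG matches the top strand at positions 44–51, 83–90.
The reverse primer's reverse complement is GCCTGGTAG, matching at positions 126–134.
Each forward site pairs with the reverse site to give a product ending at position 134: sizes 91, 52 bp.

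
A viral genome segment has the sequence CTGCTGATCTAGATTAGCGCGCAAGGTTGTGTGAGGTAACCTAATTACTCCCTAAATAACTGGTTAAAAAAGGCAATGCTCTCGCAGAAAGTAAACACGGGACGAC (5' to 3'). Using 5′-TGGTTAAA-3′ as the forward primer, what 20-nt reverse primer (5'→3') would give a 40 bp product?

5'-CCGTGTTTACTTTCTGCGAG-3'

The forward primer binds at positions 61–68, so a 40 bp product ends at position 61 + 40 − 1 = 100.
The reverse primer anneals to the top strand over positions 81–100, i.e. to CTCGCAGAAAGTAAACACGG.
Its sequence written 5'→3' is the reverse complement: CCGTGTTTACTTTCTGCGAG.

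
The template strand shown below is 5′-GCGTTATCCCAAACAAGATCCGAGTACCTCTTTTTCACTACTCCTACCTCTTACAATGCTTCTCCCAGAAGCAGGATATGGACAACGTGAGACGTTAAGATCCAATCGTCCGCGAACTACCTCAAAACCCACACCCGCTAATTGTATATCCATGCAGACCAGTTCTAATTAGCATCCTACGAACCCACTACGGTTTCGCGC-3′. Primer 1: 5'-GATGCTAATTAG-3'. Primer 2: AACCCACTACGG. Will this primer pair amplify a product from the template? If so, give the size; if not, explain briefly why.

Primer 1 (GATGCTAATTAG) has reverse complement CTAATTAGCATC, which matches the top strand at positions 165–176; primer 1 anneals to the top strand there with its 3' end pointing upstream toward position 165.
Primer 2 (AACCCACTACGG) matches the top strand directly at positions 182–193; it anneals to the bottom strand with its 3' end pointing downstream toward position 193.
The 3' ends diverge (primer 1 extends toward position 1, primer 2 toward position 201), so the primers never converge on a shared product.

No product — the primers' 3' ends point away from each other.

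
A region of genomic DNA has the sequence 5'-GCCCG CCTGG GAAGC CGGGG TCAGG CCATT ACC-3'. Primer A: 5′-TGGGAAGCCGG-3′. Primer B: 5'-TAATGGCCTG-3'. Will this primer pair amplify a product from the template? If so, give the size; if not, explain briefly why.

Primer A (TGGGAAGCCGG) matches the top strand at positions 8–18; it acts as a forward primer.
Primer B's reverse complement is CAGGCCATTA, matching the top strand at positions 22–31; it acts as a reverse primer.
The 3' ends face each other across positions 8–31, giving a 24 bp product.

Yes — a 24 bp product.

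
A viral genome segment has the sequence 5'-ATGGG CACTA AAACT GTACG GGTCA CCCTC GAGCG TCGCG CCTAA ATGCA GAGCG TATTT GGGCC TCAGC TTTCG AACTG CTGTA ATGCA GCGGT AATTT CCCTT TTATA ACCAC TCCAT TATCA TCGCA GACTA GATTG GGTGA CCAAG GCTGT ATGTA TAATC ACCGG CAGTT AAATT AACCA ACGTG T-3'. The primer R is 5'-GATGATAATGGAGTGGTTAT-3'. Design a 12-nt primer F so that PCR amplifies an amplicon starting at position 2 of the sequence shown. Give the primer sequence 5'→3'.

5'-TGGGCACTAAAA-3'

The reverse primer's reverse complement ATAACCACTCCATTATCATC matches the template at positions 108–127; the product starts at position 2.
The forward primer is identical to the top strand over positions 2–13: TGGGCACTAAAA.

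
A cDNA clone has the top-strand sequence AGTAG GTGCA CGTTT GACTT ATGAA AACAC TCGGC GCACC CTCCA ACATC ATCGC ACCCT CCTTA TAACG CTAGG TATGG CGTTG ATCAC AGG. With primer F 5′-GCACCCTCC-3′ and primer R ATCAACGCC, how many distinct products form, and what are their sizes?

Two products: 52 bp, 34 bp

The forward primer GCACCCTCC matches the top strand at positions 36–44, 54–62.
The reverse primer's reverse complement is GGCGTTGAT, matching at positions 79–87.
Each forward site pairs with the reverse site to give a product ending at position 87: sizes 52, 34 bp.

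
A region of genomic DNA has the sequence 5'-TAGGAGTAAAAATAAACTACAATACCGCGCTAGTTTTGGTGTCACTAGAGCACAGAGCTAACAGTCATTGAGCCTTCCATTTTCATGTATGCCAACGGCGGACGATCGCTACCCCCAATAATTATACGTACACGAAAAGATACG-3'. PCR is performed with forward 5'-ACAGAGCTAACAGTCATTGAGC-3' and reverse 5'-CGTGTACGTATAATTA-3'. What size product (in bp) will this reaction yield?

The forward primer matches the template at positions 52–73.
Reverse complement of the reverse primer: TAATTATACGTACACG. This occurs on the top strand at positions 119–134.
Product length = (reverse-primer end) − (forward-primer start) + 1 = 134 − 52 + 1 = 83 bp.

83 bp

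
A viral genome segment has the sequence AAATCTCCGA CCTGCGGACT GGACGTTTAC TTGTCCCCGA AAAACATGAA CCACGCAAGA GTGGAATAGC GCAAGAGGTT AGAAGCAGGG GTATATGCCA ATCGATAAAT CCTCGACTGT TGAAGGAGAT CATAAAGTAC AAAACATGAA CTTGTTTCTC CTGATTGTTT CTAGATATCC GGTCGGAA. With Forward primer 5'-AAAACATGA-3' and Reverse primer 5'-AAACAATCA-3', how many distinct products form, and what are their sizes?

Two products: 130 bp, 30 bp

The forward primer AAAACATGA matches the top strand at positions 41–49, 141–149.
The reverse primer's reverse complement is TGATTGTTT, matching at positions 162–170.
Each forward site pairs with the reverse site to give a product ending at position 170: sizes 130, 30 bp.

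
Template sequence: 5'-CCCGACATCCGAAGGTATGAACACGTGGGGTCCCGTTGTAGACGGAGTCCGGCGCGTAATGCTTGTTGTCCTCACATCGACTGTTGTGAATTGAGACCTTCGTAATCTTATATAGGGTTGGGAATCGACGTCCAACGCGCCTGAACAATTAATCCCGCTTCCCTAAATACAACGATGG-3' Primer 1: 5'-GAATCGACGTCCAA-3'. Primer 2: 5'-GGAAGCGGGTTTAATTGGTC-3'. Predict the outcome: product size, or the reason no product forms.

Primer 2 (GGAAGCGGGTTTAATTGGTC) does not match the top strand, and its reverse complement GACCAATTAAACCCGCTTCC does not match either.
With no annealing site for primer 2, no amplification occurs.

No product — primer 2 has no binding site in the template.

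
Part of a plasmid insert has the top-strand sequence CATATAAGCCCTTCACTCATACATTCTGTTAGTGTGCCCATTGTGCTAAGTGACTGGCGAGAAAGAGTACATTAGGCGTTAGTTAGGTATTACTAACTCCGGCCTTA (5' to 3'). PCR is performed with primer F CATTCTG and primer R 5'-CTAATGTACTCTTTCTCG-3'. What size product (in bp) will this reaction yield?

The forward primer matches the template at positions 22–28.
Taking the reverse complement of CTAATGTACTCTTTCTCG gives CGAGAAAGAGTACATTAG, found at positions 58–75 on the template; the primer anneals here to the top strand with its 3' end pointing upstream.
The product runs from position 22 to position 75, so its length is 75 − 22 + 1 = 54 bp.

54 bp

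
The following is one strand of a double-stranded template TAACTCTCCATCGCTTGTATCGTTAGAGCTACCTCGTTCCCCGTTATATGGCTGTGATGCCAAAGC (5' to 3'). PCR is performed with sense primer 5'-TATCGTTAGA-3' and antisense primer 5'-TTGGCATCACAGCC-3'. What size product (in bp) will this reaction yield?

Forward primer TATCGTTAGA is found on the top strand at positions 18–27.
Taking the reverse complement of TTGGCATCACAGCC gives GGCTGTGATGCCAA, found at positions 50–63 on the template; the primer anneals here to the top strand with its 3' end pointing upstream.
Product length = (reverse-primer end) − (forward-primer start) + 1 = 63 − 18 + 1 = 46 bp.

46 bp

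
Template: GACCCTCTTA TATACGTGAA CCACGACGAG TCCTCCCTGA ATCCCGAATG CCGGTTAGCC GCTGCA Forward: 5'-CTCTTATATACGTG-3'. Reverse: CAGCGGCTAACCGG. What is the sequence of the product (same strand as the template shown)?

5'-CTCTTATATACGTGAACCACGACGAGTCCTCCCTGAATCCCGAATGCCGGTTAGCCGCTG-3'

Scanning the template, CTCTTATATACGTG occurs at positions 5–18; this primer anneals to the bottom strand there with its 3' end pointing downstream.
Taking the reverse complement of CAGCGGCTAACCGG gives CCGGTTAGCCGCTG, found at positions 51–64 on the template; the primer anneals here to the top strand with its 3' end pointing upstream.
The product is the template from position 5 through 64 (60 bp).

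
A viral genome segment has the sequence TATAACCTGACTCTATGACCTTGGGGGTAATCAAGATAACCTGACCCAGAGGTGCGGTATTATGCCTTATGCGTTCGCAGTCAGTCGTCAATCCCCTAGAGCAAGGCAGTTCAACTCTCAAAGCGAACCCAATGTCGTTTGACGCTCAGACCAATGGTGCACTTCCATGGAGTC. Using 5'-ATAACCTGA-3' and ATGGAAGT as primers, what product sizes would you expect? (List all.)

167 bp, 133 bp

The forward primer ATAACCTGA matches the top strand at positions 2–10, 36–44.
The reverse primer's reverse complement is ACTTCCAT, matching at positions 161–168.
Each forward site pairs with the reverse site to give a product ending at position 168: sizes 167, 133 bp.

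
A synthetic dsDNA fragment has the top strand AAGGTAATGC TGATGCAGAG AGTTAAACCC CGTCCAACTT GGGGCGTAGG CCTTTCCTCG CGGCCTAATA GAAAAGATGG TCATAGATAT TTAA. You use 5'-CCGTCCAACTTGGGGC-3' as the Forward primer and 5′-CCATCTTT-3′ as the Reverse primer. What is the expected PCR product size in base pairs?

Forward primer CCGTCCAACTTGGGGC is found on the top strand at positions 30–45.
Reverse complement of the reverse primer: AAAGATGG. This occurs on the top strand at positions 73–80.
Amplicon spans positions 30–80: 51 bp.

51 bp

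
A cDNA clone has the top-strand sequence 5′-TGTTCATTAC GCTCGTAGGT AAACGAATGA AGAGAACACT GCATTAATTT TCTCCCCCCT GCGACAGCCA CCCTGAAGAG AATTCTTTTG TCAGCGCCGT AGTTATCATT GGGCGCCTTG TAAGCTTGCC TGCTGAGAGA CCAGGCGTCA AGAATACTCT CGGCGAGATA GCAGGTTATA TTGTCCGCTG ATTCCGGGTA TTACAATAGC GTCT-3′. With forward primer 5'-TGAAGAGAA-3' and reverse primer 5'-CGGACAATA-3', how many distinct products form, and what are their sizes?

The forward primer TGAAGAGAA matches the top strand at positions 28–36, 74–82.
The reverse primer's reverse complement is TATTGTCCG, matching at positions 179–187.
Each forward site pairs with the reverse site to give a product ending at position 187: sizes 160, 114 bp.

Two products: 160 bp, 114 bp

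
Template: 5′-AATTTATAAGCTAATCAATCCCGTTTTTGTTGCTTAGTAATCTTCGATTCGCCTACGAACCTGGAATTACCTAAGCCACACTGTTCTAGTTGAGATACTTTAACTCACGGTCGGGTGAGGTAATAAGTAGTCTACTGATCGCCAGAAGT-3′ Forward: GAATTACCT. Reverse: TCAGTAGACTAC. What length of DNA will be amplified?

75 bp

Forward primer GAATTACCT is found on the top strand at positions 64–72.
Taking the reverse complement of TCAGTAGACTAC gives GTAGTCTACTGA, found at positions 127–138 on the template; the primer anneals here to the top strand with its 3' end pointing upstream.
Product length = (reverse-primer end) − (forward-primer start) + 1 = 138 − 64 + 1 = 75 bp.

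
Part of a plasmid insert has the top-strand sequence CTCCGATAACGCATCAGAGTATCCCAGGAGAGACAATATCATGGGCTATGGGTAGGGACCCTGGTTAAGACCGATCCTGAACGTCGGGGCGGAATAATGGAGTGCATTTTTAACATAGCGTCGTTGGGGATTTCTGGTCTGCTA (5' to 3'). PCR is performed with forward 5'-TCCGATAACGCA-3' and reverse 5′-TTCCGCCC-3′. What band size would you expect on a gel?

Scanning the template, TCCGATAACGCA occurs at positions 2–13; this primer anneals to the bottom strand there with its 3' end pointing downstream.
Reverse complement of the reverse primer: GGGCGGAA. This occurs on the top strand at positions 87–94.
Product length = (reverse-primer end) − (forward-primer start) + 1 = 94 − 2 + 1 = 93 bp.

93 bp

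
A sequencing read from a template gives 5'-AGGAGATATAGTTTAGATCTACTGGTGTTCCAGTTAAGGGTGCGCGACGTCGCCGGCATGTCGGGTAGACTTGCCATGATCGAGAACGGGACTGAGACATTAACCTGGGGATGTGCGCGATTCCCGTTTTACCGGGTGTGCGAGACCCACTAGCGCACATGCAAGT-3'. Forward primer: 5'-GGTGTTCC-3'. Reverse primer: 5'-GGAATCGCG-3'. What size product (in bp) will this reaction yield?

101 bp

Forward primer GGTGTTCC is found on the top strand at positions 24–31.
Taking the reverse complement of GGAATCGCG gives CGCGATTCC, found at positions 116–124 on the template; the primer anneals here to the top strand with its 3' end pointing upstream.
Amplicon spans positions 24–124: 101 bp.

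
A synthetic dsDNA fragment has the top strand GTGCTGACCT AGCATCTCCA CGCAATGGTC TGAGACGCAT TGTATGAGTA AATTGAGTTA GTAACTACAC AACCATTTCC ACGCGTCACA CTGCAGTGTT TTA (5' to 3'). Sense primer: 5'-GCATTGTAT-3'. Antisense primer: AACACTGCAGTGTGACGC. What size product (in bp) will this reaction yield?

Forward primer GCATTGTAT is found on the top strand at positions 37–45.
Reverse complement of the reverse primer: GCGTCACACTGCAGTGTT. This occurs on the top strand at positions 83–100.
The product runs from position 37 to position 100, so its length is 100 − 37 + 1 = 64 bp.

64 bp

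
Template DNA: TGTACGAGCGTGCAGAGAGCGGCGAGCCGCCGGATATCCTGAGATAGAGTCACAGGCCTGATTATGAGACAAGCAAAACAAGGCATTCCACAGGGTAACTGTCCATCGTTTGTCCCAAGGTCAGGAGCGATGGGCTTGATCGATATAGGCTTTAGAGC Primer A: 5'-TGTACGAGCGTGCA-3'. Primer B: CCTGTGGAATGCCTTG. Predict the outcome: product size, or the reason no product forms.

Yes — a 94 bp product.

Primer A (TGTACGAGCGTGCA) matches the top strand at positions 1–14; it acts as a forward primer.
Primer B's reverse complement is CAAGGCATTCCACAGG, matching the top strand at positions 79–94; it acts as a reverse primer.
The 3' ends face each other across positions 1–94, giving a 94 bp product.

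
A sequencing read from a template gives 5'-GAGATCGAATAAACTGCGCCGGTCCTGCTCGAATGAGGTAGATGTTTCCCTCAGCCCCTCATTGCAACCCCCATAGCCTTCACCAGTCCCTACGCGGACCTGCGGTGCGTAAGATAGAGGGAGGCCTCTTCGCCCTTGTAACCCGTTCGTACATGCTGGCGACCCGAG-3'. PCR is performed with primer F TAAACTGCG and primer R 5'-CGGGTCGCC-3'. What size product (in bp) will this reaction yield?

Forward primer TAAACTGCG is found on the top strand at positions 10–18.
Taking the reverse complement of CGGGTCGCC gives GGCGACCCG, found at positions 158–166 on the template; the primer anneals here to the top strand with its 3' end pointing upstream.
The product runs from position 10 to position 166, so its length is 166 − 10 + 1 = 157 bp.

157 bp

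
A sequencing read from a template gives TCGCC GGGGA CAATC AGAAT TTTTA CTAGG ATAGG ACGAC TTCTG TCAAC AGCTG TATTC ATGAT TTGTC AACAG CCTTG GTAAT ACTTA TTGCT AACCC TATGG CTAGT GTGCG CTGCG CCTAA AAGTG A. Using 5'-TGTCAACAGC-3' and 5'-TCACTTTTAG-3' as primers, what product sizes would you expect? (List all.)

The forward primer TGTCAACAGC matches the top strand at positions 44–53, 67–76.
The reverse primer's reverse complement is CTAAAAGTGA, matching at positions 122–131.
Each forward site pairs with the reverse site to give a product ending at position 131: sizes 88, 65 bp.

88 bp, 65 bp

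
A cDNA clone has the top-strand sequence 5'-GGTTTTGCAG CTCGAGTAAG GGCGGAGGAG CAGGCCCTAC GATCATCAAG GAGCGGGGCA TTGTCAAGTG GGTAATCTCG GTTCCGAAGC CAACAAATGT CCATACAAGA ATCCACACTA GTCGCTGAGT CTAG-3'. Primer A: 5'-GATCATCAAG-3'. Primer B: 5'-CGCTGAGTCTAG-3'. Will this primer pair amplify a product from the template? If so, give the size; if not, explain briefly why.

No product — both primers anneal to the same strand and extend in the same direction.

Primer A (GATCATCAAG) matches the top strand at positions 41–50 (3' end points downstream).
Primer B (CGCTGAGTCTAG) also matches the top strand directly, at positions 123–134 — its reverse complement CTAGACTCAGCG is not present.
Both primers anneal to the bottom strand with 3' ends pointing the same way, so neither can prime synthesis back toward the other.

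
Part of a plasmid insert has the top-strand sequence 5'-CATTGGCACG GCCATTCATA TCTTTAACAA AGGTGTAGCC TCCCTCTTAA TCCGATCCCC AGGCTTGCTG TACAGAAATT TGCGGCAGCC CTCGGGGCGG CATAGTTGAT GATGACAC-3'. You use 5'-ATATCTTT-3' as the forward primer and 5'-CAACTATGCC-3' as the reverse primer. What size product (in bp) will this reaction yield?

The forward primer matches the template at positions 18–25.
Taking the reverse complement of CAACTATGCC gives GGCATAGTTG, found at positions 99–108 on the template; the primer anneals here to the top strand with its 3' end pointing upstream.
Product length = (reverse-primer end) − (forward-primer start) + 1 = 108 − 18 + 1 = 91 bp.

91 bp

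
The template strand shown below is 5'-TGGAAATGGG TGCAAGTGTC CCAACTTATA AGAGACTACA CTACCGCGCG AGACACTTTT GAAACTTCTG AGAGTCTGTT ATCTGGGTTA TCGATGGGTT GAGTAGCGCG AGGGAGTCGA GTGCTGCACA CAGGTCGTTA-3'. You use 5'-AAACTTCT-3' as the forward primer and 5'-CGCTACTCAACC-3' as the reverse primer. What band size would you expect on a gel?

Scanning the template, AAACTTCT occurs at positions 62–69; this primer anneals to the bottom strand there with its 3' end pointing downstream.
Reverse complement of the reverse primer: GGTTGAGTAGCG. This occurs on the top strand at positions 97–108.
Amplicon spans positions 62–108: 47 bp.

47 bp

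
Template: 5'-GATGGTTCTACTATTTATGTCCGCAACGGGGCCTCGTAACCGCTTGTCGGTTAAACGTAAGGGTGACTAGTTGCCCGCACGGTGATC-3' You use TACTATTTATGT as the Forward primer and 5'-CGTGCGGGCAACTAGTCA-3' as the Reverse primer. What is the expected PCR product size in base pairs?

Scanning the template, TACTATTTATGT occurs at positions 9–20; this primer anneals to the bottom strand there with its 3' end pointing downstream.
Taking the reverse complement of CGTGCGGGCAACTAGTCA gives TGACTAGTTGCCCGCACG, found at positions 64–81 on the template; the primer anneals here to the top strand with its 3' end pointing upstream.
Product length = (reverse-primer end) − (forward-primer start) + 1 = 81 − 9 + 1 = 73 bp.

73 bp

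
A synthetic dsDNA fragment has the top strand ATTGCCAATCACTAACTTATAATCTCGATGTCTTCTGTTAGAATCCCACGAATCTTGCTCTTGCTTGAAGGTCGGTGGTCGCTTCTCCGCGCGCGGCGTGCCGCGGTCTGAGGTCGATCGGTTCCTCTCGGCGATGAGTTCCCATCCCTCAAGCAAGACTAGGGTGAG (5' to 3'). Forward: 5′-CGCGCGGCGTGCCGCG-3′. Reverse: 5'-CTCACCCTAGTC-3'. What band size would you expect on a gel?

Forward primer CGCGCGGCGTGCCGCG is found on the top strand at positions 90–105.
Reverse complement of the reverse primer: GACTAGGGTGAG. This occurs on the top strand at positions 157–168.
Amplicon spans positions 90–168: 79 bp.

79 bp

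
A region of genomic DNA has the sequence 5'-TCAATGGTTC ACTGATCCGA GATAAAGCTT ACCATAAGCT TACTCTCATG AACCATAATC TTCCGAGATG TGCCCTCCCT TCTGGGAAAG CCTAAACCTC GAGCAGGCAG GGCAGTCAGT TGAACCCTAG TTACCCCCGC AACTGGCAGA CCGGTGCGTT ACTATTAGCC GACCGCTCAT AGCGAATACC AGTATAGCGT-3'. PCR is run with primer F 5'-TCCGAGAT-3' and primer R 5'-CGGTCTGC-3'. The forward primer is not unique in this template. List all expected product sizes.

The forward primer TCCGAGAT matches the top strand at positions 16–23, 62–69.
The reverse primer's reverse complement is GCAGACCG, matching at positions 146–153.
Each forward site pairs with the reverse site to give a product ending at position 153: sizes 138, 92 bp.

138 bp, 92 bp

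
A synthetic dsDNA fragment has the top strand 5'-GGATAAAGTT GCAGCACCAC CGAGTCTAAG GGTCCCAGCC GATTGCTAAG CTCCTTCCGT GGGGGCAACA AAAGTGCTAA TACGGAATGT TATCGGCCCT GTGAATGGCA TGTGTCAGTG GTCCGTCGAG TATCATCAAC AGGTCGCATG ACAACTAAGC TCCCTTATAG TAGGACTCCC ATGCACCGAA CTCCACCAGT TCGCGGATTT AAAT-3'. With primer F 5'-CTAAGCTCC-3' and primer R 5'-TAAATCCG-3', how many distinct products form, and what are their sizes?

The forward primer CTAAGCTCC matches the top strand at positions 46–54, 155–163.
The reverse primer's reverse complement is CGGATTTA, matching at positions 204–211.
Each forward site pairs with the reverse site to give a product ending at position 211: sizes 166, 57 bp.

Two products: 166 bp, 57 bp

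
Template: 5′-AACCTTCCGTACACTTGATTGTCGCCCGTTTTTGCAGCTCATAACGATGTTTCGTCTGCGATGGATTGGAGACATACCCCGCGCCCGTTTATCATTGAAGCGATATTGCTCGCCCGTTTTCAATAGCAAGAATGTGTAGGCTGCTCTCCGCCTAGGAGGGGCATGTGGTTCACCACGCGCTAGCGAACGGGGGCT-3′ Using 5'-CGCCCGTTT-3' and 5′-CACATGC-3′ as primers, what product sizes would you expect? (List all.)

145 bp, 86 bp, 57 bp

The forward primer CGCCCGTTT matches the top strand at positions 23–31, 82–90, 111–119.
The reverse primer's reverse complement is GCATGTG, matching at positions 161–167.
Each forward site pairs with the reverse site to give a product ending at position 167: sizes 145, 86, 57 bp.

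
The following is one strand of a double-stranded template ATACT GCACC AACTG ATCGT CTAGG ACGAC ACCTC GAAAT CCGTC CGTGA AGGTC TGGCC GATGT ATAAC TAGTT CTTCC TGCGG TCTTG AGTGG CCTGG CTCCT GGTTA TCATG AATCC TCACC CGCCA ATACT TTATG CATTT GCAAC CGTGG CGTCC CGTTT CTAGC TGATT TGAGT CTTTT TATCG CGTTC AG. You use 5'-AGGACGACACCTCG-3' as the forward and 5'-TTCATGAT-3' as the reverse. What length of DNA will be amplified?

Scanning the template, AGGACGACACCTCG occurs at positions 23–36; this primer anneals to the bottom strand there with its 3' end pointing downstream.
Reverse complement of the reverse primer: ATCATGAA. This occurs on the top strand at positions 110–117.
Product length = (reverse-primer end) − (forward-primer start) + 1 = 117 − 23 + 1 = 95 bp.

95 bp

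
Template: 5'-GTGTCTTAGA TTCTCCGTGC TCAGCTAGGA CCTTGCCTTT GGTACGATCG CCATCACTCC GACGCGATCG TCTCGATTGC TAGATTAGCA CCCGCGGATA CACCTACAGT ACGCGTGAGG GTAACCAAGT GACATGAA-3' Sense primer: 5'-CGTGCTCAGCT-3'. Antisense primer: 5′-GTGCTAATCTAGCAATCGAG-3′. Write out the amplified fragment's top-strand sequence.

Scanning the template, CGTGCTCAGCT occurs at positions 16–26; this primer anneals to the bottom strand there with its 3' end pointing downstream.
The reverse primer's reverse complement is CTCGATTGCTAGATTAGCAC, which matches the template at positions 72–91.
The product is the template from position 16 through 91 (76 bp).

5'-CGTGCTCAGCTAGGACCTTGCCTTTGGTACGATCGCCATCACTCCGACGCGATCGTCTCGATTGCTAGATTAGCAC-3'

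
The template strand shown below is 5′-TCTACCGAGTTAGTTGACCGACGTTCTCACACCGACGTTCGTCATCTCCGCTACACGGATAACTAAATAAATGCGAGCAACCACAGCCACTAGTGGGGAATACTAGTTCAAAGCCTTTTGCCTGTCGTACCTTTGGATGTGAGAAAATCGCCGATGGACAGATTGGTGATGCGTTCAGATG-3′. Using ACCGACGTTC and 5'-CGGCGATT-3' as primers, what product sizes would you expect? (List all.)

The forward primer ACCGACGTTC matches the top strand at positions 17–26, 31–40.
The reverse primer's reverse complement is AATCGCCG, matching at positions 146–153.
Each forward site pairs with the reverse site to give a product ending at position 153: sizes 137, 123 bp.

137 bp, 123 bp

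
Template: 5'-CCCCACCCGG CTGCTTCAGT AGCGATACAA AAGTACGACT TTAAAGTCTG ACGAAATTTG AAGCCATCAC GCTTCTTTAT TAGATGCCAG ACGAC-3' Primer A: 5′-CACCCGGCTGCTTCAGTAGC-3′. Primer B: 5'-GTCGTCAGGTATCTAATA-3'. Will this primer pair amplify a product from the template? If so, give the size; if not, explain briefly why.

Primer B (GTCGTCAGGTATCTAATA) does not match the top strand, and its reverse complement TATTAGATACCTGACGAC does not match either.
With no annealing site for primer B, no amplification occurs.

No product — primer B has no binding site in the template.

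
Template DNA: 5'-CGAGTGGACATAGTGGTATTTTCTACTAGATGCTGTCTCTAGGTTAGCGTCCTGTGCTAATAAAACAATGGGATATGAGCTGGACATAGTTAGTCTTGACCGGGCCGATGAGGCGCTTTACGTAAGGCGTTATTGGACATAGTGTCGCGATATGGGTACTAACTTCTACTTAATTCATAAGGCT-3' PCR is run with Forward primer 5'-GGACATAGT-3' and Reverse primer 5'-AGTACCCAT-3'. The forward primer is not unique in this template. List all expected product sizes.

155 bp, 79 bp, 26 bp

The forward primer GGACATAGT matches the top strand at positions 6–14, 82–90, 135–143.
The reverse primer's reverse complement is ATGGGTACT, matching at positions 152–160.
Each forward site pairs with the reverse site to give a product ending at position 160: sizes 155, 79, 26 bp.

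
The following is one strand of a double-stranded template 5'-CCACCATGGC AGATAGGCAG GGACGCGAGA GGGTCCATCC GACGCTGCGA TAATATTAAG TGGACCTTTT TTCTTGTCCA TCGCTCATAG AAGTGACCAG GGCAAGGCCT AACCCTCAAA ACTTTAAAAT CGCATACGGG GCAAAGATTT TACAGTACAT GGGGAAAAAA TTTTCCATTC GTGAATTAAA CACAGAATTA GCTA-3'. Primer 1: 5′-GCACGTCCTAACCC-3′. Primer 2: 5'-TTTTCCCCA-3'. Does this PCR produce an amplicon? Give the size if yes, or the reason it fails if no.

No product — primer 1 has no binding site in the template.

Primer 1 (GCACGTCCTAACCC) does not match the top strand, and its reverse complement GGGTTAGGACGTGC does not match either.
With no annealing site for primer 1, no amplification occurs.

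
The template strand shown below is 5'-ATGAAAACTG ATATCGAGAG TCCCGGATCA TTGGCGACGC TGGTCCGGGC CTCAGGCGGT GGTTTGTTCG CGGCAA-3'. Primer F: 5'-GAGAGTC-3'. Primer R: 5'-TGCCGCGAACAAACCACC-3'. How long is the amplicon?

60 bp

The forward primer matches the template at positions 16–22.
Taking the reverse complement of TGCCGCGAACAAACCACC gives GGTGGTTTGTTCGCGGCA, found at positions 58–75 on the template; the primer anneals here to the top strand with its 3' end pointing upstream.
Product length = (reverse-primer end) − (forward-primer start) + 1 = 75 − 16 + 1 = 60 bp.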